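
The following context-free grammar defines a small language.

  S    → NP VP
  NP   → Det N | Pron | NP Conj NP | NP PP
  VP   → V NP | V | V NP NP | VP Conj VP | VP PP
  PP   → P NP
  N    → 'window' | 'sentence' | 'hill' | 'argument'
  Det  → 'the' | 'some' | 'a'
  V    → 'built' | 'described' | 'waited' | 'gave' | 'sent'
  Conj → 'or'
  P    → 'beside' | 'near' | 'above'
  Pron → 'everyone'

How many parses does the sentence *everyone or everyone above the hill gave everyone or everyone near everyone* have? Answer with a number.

Two of the 6 distinct bracketings:
[S [NP [NP [Pron everyone]] [Conj or] [NP [NP [Pron everyone]] [PP [P above] [NP [Det the] [N hill]]]]] [VP [V gave] [NP [NP [Pron everyone]] [Conj or] [NP [NP [Pron everyone]] [PP [P near] [NP [Pron everyone]]]]]]]
[S [NP [NP [Pron everyone]] [Conj or] [NP [NP [Pron everyone]] [PP [P above] [NP [Det the] [N hill]]]]] [VP [V gave] [NP [NP [NP [Pron everyone]] [Conj or] [NP [Pron everyone]]] [PP [P near] [NP [Pron everyone]]]]]]
The trees differ in how a recursive rule is bracketed over the same span.

6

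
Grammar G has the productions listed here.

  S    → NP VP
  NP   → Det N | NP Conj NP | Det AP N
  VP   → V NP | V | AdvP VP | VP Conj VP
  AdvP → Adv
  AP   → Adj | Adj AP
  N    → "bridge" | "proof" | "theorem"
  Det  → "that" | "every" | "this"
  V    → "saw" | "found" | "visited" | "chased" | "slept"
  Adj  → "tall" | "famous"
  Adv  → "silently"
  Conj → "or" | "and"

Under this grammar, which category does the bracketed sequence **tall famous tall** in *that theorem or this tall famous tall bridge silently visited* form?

AP

S
  NP
    NP
      Det: that
      N: theorem
    Conj: or
    NP
      Det: this
      AP
        Adj: tall
        AP
          Adj: famous
          AP
            Adj: tall
      N: bridge
  VP
    AdvP
      Adv: silently
    VP
      V: visited
The span 'tall famous tall' is the AP node built by AP → Adj AP.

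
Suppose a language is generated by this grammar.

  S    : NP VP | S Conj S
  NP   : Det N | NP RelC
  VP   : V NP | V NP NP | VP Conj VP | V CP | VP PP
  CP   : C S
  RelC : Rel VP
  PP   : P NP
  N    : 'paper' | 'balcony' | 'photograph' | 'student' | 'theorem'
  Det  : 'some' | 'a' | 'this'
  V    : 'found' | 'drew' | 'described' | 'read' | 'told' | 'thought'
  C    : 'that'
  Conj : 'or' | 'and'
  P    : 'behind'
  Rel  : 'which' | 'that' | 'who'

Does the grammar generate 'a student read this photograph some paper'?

[S [NP [Det a] [N student]] [VP [V read] [NP [Det this] [N photograph]] [NP [Det some] [N paper]]]]
The bracketing above is licensed at every node by one of the given productions, with S at the root.

Grammatical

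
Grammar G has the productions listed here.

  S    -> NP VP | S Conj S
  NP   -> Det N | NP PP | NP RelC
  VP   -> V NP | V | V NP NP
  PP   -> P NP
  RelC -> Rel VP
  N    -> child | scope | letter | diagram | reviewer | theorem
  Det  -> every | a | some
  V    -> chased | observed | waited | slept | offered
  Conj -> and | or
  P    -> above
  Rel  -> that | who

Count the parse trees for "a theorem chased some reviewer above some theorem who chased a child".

4

Two of the 4 distinct bracketings:
[S [NP [Det a] [N theorem]] [VP [V chased] [NP [NP [Det some] [N reviewer]] [PP [P above] [NP [NP [Det some] [N theorem]] [RelC [Rel who] [VP [V chased] [NP [Det a] [N child]]]]]]]]]
[S [NP [Det a] [N theorem]] [VP [V chased] [NP [NP [NP [Det some] [N reviewer]] [PP [P above] [NP [Det some] [N theorem]]]] [RelC [Rel who] [VP [V chased] [NP [Det a] [N child]]]]]]]
The trees differ in how a recursive rule is bracketed over the same span.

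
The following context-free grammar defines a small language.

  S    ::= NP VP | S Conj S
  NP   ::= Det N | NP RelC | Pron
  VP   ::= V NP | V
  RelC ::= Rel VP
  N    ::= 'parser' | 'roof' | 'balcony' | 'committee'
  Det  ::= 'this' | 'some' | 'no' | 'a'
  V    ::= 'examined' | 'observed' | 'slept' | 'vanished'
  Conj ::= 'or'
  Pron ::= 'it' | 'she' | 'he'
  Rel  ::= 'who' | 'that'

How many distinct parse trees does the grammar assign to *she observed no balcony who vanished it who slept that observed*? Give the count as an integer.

3

Two of the 3 distinct bracketings:
[S [NP [Pron she]] [VP [V observed] [NP [NP [Det no] [N balcony]] [RelC [Rel who] [VP [V vanished] [NP [NP [NP [Pron it]] [RelC [Rel who] [VP [V slept]]]] [RelC [Rel that] [VP [V observed]]]]]]]]]
[S [NP [Pron she]] [VP [V observed] [NP [NP [NP [Det no] [N balcony]] [RelC [Rel who] [VP [V vanished] [NP [NP [Pron it]] [RelC [Rel who] [VP [V slept]]]]]]] [RelC [Rel that] [VP [V observed]]]]]]
The trees differ in how a recursive rule is bracketed over the same span.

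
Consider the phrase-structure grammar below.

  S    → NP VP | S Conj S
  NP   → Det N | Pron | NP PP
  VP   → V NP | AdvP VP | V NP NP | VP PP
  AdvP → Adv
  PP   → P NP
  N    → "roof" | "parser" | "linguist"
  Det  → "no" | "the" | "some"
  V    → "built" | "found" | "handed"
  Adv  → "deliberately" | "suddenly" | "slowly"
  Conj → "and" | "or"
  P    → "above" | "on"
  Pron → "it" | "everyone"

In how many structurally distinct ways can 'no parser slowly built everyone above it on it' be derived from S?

Two of the 9 distinct bracketings:
[S [NP [Det no] [N parser]] [VP [AdvP [Adv slowly]] [VP [V built] [NP [NP [Pron everyone]] [PP [P above] [NP [NP [Pron it]] [PP [P on] [NP [Pron it]]]]]]]]]
[S [NP [Det no] [N parser]] [VP [AdvP [Adv slowly]] [VP [V built] [NP [NP [NP [Pron everyone]] [PP [P above] [NP [Pron it]]]] [PP [P on] [NP [Pron it]]]]]]]
The trees differ in how a recursive rule is bracketed over the same span.

9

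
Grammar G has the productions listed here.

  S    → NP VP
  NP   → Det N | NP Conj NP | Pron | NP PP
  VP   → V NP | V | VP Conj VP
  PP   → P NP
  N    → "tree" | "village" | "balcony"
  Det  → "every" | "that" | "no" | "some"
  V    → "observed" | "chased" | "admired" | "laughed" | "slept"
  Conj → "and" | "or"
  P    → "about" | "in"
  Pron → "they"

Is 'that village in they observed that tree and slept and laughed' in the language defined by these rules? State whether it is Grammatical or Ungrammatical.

S
  NP
    NP
      Det: that
      N: village
    PP
      P: in
      NP
        Pron: they
  VP
    VP
      V: observed
      NP
        Det: that
        N: tree
    Conj: and
    VP
      VP
        V: slept
      Conj: and
      VP
        V: laughed
The bracketing above is licensed at every node by one of the given productions, with S at the root.

Grammatical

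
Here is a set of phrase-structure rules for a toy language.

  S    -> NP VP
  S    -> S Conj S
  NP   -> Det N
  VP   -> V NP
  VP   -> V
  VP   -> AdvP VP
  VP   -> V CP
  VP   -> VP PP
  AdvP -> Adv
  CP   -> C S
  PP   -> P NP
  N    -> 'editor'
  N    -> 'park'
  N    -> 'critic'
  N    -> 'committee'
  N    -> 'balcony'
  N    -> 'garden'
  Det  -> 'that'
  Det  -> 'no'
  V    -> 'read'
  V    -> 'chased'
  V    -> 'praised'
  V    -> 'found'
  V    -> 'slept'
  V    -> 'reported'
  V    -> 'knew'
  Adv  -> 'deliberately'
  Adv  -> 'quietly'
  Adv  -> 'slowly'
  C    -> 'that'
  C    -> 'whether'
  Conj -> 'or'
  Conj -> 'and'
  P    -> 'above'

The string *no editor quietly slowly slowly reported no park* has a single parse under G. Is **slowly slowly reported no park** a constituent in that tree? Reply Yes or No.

[S [NP [Det no] [N editor]] [VP [AdvP [Adv quietly]] [VP [AdvP [Adv slowly]] [VP [AdvP [Adv slowly]] [VP [V reported] [NP [Det no] [N park]]]]]]]
The words 'slowly slowly reported no park' are exhaustively dominated by a single VP node (built by VP → AdvP VP), so they form a constituent.

Yes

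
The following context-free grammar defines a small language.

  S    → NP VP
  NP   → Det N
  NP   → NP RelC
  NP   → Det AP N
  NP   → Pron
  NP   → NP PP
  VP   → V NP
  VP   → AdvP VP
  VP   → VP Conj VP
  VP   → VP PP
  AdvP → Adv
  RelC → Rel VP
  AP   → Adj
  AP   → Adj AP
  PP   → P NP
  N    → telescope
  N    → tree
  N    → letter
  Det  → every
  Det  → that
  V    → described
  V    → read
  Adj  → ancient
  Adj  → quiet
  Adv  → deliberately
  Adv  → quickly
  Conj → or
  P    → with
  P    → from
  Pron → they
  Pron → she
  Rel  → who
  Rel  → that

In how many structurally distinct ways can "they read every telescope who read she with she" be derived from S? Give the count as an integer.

Two of the 4 distinct bracketings:
[S [NP [Pron they]] [VP [V read] [NP [NP [Det every] [N telescope]] [RelC [Rel who] [VP [V read] [NP [NP [Pron she]] [PP [P with] [NP [Pron she]]]]]]]]]
[S [NP [Pron they]] [VP [V read] [NP [NP [Det every] [N telescope]] [RelC [Rel who] [VP [VP [V read] [NP [Pron she]]] [PP [P with] [NP [Pron she]]]]]]]]
The difference turns on whether NP → NP PP is used at the relevant span, versus an alternative expansion of NP.

4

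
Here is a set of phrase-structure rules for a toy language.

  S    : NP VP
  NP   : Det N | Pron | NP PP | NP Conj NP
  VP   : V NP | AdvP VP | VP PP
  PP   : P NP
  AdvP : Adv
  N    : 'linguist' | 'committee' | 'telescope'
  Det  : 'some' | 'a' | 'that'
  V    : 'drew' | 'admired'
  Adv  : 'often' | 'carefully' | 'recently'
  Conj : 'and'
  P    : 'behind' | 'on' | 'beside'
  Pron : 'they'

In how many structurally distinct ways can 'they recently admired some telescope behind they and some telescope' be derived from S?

Two of the 4 distinct bracketings:
[S [NP [Pron they]] [VP [AdvP [Adv recently]] [VP [V admired] [NP [NP [Det some] [N telescope]] [PP [P behind] [NP [NP [Pron they]] [Conj and] [NP [Det some] [N telescope]]]]]]]]
[S [NP [Pron they]] [VP [AdvP [Adv recently]] [VP [V admired] [NP [NP [NP [Det some] [N telescope]] [PP [P behind] [NP [Pron they]]]] [Conj and] [NP [Det some] [N telescope]]]]]]
The trees differ in how a recursive rule is bracketed over the same span.

4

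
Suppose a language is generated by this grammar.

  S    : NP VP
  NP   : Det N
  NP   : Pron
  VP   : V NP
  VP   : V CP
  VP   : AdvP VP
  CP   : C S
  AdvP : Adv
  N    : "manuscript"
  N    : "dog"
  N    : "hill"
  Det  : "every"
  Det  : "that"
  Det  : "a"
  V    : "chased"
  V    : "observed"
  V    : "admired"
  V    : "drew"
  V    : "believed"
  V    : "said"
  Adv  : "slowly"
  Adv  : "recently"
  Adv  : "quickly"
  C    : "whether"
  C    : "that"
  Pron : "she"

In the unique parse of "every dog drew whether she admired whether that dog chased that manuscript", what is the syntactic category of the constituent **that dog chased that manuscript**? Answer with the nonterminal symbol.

[S [NP [Det every] [N dog]] [VP [V drew] [CP [C whether] [S [NP [Pron she]] [VP [V admired] [CP [C whether] [S [NP [Det that] [N dog]] [VP [V chased] [NP [Det that] [N manuscript]]]]]]]]]]
The span 'that dog chased that manuscript' is the S node built by S → NP VP.

S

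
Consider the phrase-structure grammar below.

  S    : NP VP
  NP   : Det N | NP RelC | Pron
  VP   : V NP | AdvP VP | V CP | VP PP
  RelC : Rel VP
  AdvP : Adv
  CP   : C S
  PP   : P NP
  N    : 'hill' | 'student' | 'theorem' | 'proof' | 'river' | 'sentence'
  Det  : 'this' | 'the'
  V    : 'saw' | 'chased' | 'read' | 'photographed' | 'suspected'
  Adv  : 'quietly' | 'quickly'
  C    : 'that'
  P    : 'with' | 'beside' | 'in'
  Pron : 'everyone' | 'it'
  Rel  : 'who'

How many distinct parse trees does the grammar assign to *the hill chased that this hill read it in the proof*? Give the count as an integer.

2

The two bracketings:
[S [NP [Det the] [N hill]] [VP [V chased] [CP [C that] [S [NP [Det this] [N hill]] [VP [VP [V read] [NP [Pron it]]] [PP [P in] [NP [Det the] [N proof]]]]]]]]
[S [NP [Det the] [N hill]] [VP [VP [V chased] [CP [C that] [S [NP [Det this] [N hill]] [VP [V read] [NP [Pron it]]]]]] [PP [P in] [NP [Det the] [N proof]]]]]
The trees differ in how a recursive rule is bracketed over the same span.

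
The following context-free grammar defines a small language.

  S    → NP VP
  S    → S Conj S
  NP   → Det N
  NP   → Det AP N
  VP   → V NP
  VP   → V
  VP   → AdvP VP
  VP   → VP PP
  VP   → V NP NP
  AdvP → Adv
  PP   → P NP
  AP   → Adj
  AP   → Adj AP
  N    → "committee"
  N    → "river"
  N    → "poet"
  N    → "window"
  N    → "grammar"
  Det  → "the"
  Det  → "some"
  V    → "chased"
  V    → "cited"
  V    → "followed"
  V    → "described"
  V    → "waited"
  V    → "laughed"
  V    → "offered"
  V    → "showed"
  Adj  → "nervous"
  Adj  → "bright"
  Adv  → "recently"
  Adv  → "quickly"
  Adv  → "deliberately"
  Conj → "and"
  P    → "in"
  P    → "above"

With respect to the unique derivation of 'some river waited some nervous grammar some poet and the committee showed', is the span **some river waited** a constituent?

[S [S [NP [Det some] [N river]] [VP [V waited] [NP [Det some] [AP [Adj nervous]] [N grammar]] [NP [Det some] [N poet]]]] [Conj and] [S [NP [Det the] [N committee]] [VP [V showed]]]]
The smallest constituent containing 'some river waited' is the S spanning 'some river waited some nervous grammar some poet'; no single node in the tree dominates exactly the given words.

No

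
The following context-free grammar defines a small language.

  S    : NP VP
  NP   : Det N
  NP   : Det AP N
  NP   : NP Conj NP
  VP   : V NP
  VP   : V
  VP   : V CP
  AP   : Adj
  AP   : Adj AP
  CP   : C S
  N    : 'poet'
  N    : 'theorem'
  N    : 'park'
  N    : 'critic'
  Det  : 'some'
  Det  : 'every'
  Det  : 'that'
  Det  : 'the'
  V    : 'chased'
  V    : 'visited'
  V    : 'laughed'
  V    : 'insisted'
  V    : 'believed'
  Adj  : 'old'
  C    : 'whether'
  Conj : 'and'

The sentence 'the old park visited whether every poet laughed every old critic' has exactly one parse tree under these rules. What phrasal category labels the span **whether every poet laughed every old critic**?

[S [NP [Det the] [AP [Adj old]] [N park]] [VP [V visited] [CP [C whether] [S [NP [Det every] [N poet]] [VP [V laughed] [NP [Det every] [AP [Adj old]] [N critic]]]]]]]
The span 'whether every poet laughed every old critic' is the CP node built by CP → C S.

CP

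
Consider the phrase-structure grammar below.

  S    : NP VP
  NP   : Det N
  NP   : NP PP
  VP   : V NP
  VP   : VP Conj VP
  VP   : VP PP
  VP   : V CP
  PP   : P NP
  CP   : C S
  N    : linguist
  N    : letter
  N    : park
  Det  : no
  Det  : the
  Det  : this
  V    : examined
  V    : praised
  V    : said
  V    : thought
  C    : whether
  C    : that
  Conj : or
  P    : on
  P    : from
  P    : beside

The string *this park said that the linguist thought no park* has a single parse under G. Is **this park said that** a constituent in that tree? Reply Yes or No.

No

[S [NP [Det this] [N park]] [VP [V said] [CP [C that] [S [NP [Det the] [N linguist]] [VP [V thought] [NP [Det no] [N park]]]]]]]
The smallest constituent containing 'this park said that' is the S spanning 'this park said that the linguist thought no park'; no single node in the tree dominates exactly the given words.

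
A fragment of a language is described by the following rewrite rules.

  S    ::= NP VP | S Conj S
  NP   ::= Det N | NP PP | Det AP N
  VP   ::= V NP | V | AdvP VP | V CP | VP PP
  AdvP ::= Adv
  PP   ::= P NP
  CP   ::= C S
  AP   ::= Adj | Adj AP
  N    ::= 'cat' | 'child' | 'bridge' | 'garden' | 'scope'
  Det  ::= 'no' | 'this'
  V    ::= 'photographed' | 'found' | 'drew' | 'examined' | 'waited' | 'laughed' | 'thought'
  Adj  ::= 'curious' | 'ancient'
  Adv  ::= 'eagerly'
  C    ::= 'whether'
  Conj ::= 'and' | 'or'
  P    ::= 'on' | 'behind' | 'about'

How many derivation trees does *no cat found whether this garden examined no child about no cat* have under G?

Two of the 3 distinct bracketings:
[S [NP [Det no] [N cat]] [VP [V found] [CP [C whether] [S [NP [Det this] [N garden]] [VP [V examined] [NP [NP [Det no] [N child]] [PP [P about] [NP [Det no] [N cat]]]]]]]]]
[S [NP [Det no] [N cat]] [VP [V found] [CP [C whether] [S [NP [Det this] [N garden]] [VP [VP [V examined] [NP [Det no] [N child]]] [PP [P about] [NP [Det no] [N cat]]]]]]]]
The difference turns on whether NP → NP PP is used at the relevant span, versus an alternative expansion of NP.

3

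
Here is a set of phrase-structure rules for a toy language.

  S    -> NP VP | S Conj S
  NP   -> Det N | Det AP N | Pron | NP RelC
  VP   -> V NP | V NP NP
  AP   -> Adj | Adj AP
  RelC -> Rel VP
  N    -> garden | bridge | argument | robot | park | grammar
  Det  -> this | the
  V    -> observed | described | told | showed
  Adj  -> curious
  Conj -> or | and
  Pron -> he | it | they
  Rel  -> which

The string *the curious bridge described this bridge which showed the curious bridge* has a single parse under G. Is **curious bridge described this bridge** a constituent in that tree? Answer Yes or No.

[S [NP [Det the] [AP [Adj curious]] [N bridge]] [VP [V described] [NP [NP [Det this] [N bridge]] [RelC [Rel which] [VP [V showed] [NP [Det the] [AP [Adj curious]] [N bridge]]]]]]]
The smallest constituent containing 'curious bridge described this bridge' is the S spanning 'the curious bridge described this bridge which showed the curious bridge'; no single node in the tree dominates exactly the given words.

No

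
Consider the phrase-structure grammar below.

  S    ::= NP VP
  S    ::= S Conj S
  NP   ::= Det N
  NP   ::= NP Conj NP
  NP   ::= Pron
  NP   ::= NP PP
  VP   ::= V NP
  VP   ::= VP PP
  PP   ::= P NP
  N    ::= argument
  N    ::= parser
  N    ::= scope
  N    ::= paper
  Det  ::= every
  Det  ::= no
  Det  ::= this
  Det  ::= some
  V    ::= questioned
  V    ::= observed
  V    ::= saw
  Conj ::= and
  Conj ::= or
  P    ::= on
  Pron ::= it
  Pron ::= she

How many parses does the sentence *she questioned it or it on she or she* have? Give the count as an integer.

6

Two of the 6 distinct bracketings:
[S [NP [Pron she]] [VP [V questioned] [NP [NP [Pron it]] [Conj or] [NP [NP [NP [Pron it]] [PP [P on] [NP [Pron she]]]] [Conj or] [NP [Pron she]]]]]]
[S [NP [Pron she]] [VP [V questioned] [NP [NP [Pron it]] [Conj or] [NP [NP [Pron it]] [PP [P on] [NP [NP [Pron she]] [Conj or] [NP [Pron she]]]]]]]]
The trees differ in how a recursive rule is bracketed over the same span.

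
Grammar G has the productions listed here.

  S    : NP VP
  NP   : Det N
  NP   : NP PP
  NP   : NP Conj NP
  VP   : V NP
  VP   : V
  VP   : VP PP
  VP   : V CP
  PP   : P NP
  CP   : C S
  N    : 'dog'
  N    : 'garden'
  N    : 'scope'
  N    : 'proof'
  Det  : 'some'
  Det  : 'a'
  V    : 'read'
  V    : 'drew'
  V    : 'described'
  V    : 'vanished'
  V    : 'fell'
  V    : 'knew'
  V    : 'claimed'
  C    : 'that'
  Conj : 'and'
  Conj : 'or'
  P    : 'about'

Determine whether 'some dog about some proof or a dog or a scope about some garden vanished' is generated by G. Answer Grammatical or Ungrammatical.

S
  NP
    NP
      Det: some
      N: dog
    PP
      P: about
      NP
        NP
          NP
            Det: some
            N: proof
          Conj: or
          NP
            NP
              Det: a
              N: dog
            Conj: or
            NP
              Det: a
              N: scope
        PP
          P: about
          NP
            Det: some
            N: garden
  VP
    V: vanished
The bracketing above is licensed at every node by one of the given productions, with S at the root.

Grammatical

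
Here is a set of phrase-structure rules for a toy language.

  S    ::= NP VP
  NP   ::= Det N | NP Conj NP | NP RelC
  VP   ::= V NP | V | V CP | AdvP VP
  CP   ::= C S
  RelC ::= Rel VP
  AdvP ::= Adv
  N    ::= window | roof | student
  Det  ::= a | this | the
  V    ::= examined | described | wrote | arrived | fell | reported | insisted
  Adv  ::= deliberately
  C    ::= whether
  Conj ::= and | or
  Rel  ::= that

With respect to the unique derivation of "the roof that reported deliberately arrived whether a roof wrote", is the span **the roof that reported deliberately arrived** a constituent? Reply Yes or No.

[S [NP [NP [Det the] [N roof]] [RelC [Rel that] [VP [V reported]]]] [VP [AdvP [Adv deliberately]] [VP [V arrived] [CP [C whether] [S [NP [Det a] [N roof]] [VP [V wrote]]]]]]]
The smallest constituent containing 'the roof that reported deliberately arrived' is the S spanning 'the roof that reported deliberately arrived whether a roof wrote'; no single node in the tree dominates exactly the given words.

No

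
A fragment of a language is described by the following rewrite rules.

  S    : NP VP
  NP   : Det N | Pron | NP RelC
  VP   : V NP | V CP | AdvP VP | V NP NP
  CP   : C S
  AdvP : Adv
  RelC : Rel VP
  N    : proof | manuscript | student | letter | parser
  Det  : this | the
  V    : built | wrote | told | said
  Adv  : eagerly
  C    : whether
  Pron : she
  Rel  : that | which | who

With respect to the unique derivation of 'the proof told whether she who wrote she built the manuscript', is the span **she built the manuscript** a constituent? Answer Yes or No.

No

[S [NP [Det the] [N proof]] [VP [V told] [CP [C whether] [S [NP [NP [Pron she]] [RelC [Rel who] [VP [V wrote] [NP [Pron she]]]]] [VP [V built] [NP [Det the] [N manuscript]]]]]]]
The smallest constituent containing 'she built the manuscript' is the S spanning 'she who wrote she built the manuscript'; no single node in the tree dominates exactly the given words.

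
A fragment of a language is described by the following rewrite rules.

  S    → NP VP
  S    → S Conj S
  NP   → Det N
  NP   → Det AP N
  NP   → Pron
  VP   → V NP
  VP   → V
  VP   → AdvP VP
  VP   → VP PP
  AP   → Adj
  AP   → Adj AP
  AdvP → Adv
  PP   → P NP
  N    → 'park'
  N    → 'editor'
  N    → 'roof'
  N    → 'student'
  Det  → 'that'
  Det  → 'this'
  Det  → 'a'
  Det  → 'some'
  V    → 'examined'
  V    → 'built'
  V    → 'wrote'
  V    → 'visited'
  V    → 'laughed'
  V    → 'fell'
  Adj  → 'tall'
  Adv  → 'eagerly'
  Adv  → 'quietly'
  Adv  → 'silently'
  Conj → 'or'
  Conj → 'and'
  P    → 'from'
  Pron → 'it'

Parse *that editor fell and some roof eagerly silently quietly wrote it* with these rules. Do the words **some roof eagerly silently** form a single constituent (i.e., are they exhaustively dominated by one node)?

No

[S [S [NP [Det that] [N editor]] [VP [V fell]]] [Conj and] [S [NP [Det some] [N roof]] [VP [AdvP [Adv eagerly]] [VP [AdvP [Adv silently]] [VP [AdvP [Adv quietly]] [VP [V wrote] [NP [Pron it]]]]]]]]
The smallest constituent containing 'some roof eagerly silently' is the S spanning 'some roof eagerly silently quietly wrote it'; no single node in the tree dominates exactly the given words.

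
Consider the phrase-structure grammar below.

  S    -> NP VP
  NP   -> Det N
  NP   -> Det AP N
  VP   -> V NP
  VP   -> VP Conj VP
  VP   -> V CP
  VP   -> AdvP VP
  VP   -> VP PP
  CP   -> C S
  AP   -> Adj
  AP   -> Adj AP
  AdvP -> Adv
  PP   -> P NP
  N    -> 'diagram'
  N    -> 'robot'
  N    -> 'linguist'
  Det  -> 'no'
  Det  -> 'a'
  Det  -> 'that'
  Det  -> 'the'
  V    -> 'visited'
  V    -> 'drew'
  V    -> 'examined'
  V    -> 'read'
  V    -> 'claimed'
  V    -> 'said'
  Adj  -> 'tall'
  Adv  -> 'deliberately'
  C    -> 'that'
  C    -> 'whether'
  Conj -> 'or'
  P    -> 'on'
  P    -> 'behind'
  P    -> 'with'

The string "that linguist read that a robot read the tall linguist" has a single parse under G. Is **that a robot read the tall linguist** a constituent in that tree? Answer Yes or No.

[S [NP [Det that] [N linguist]] [VP [V read] [CP [C that] [S [NP [Det a] [N robot]] [VP [V read] [NP [Det the] [AP [Adj tall]] [N linguist]]]]]]]
The words 'that a robot read the tall linguist' are exhaustively dominated by a single CP node (built by CP → C S), so they form a constituent.

Yes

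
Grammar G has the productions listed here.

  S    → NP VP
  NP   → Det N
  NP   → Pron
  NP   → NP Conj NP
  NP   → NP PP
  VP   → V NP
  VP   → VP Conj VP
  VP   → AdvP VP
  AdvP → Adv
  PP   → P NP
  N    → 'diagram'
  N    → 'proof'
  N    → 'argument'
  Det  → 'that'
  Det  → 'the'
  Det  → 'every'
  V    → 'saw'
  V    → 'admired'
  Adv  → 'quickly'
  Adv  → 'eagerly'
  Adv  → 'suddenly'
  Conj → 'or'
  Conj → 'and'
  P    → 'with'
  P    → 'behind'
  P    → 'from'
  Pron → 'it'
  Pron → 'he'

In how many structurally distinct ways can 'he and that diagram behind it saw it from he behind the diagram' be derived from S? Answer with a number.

4

Two of the 4 distinct bracketings:
[S [NP [NP [Pron he]] [Conj and] [NP [NP [Det that] [N diagram]] [PP [P behind] [NP [Pron it]]]]] [VP [V saw] [NP [NP [Pron it]] [PP [P from] [NP [NP [Pron he]] [PP [P behind] [NP [Det the] [N diagram]]]]]]]]
[S [NP [NP [Pron he]] [Conj and] [NP [NP [Det that] [N diagram]] [PP [P behind] [NP [Pron it]]]]] [VP [V saw] [NP [NP [NP [Pron it]] [PP [P from] [NP [Pron he]]]] [PP [P behind] [NP [Det the] [N diagram]]]]]]
The trees differ in how a recursive rule is bracketed over the same span.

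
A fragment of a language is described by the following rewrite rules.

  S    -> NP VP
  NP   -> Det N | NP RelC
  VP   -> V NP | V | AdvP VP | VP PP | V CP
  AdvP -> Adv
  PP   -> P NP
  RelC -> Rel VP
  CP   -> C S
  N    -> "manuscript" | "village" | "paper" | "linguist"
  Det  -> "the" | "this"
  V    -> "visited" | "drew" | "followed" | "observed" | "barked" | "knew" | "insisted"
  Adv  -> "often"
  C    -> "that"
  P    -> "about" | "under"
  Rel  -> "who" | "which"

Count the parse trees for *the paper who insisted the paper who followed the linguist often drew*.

2

The two bracketings:
[S [NP [NP [Det the] [N paper]] [RelC [Rel who] [VP [V insisted] [NP [NP [Det the] [N paper]] [RelC [Rel who] [VP [V followed] [NP [Det the] [N linguist]]]]]]]] [VP [AdvP [Adv often]] [VP [V drew]]]]
[S [NP [NP [NP [Det the] [N paper]] [RelC [Rel who] [VP [V insisted] [NP [Det the] [N paper]]]]] [RelC [Rel who] [VP [V followed] [NP [Det the] [N linguist]]]]] [VP [AdvP [Adv often]] [VP [V drew]]]]
The trees differ in how a recursive rule is bracketed over the same span.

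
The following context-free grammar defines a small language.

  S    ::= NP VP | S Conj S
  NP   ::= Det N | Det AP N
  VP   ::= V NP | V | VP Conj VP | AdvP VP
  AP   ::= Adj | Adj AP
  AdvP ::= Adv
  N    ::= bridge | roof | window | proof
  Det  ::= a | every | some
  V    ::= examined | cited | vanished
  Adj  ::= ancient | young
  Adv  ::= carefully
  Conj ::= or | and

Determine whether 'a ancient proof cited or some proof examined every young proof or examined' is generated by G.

Grammatical

[S [S [NP [Det a] [AP [Adj ancient]] [N proof]] [VP [V cited]]] [Conj or] [S [NP [Det some] [N proof]] [VP [VP [V examined] [NP [Det every] [AP [Adj young]] [N proof]]] [Conj or] [VP [V examined]]]]]
The bracketing above is licensed at every node by one of the given productions, with S at the root.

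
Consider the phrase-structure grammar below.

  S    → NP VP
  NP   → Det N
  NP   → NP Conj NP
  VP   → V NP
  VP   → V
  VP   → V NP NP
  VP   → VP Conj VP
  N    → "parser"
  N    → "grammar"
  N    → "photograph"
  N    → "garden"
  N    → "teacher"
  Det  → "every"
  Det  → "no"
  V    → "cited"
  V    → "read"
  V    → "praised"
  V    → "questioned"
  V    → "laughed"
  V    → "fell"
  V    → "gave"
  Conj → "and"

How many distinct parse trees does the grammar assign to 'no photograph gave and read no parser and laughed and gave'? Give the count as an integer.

Two of the 5 distinct bracketings:
[S [NP [Det no] [N photograph]] [VP [VP [V gave]] [Conj and] [VP [VP [V read] [NP [Det no] [N parser]]] [Conj and] [VP [VP [V laughed]] [Conj and] [VP [V gave]]]]]]
[S [NP [Det no] [N photograph]] [VP [VP [V gave]] [Conj and] [VP [VP [VP [V read] [NP [Det no] [N parser]]] [Conj and] [VP [V laughed]]] [Conj and] [VP [V gave]]]]]
The trees differ in how a recursive rule is bracketed over the same span.

5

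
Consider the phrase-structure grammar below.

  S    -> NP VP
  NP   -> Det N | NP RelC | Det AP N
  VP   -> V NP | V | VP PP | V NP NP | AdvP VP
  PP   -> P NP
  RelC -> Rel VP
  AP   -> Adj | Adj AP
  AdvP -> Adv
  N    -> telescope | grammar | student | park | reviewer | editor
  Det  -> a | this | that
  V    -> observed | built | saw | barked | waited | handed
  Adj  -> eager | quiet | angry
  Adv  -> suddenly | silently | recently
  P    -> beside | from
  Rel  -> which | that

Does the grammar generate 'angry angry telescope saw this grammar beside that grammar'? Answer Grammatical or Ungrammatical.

Ungrammatical

For S → NP VP, no prefix of the string parses as an NP.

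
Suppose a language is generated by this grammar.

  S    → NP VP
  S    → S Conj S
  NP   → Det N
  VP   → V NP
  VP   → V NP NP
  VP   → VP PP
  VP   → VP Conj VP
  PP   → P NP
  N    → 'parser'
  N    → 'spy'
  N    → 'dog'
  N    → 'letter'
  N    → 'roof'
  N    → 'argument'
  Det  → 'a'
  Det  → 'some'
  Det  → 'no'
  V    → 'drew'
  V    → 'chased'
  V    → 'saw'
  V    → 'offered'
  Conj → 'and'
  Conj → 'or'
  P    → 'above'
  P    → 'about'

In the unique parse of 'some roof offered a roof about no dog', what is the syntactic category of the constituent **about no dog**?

PP

S
  NP
    Det: some
    N: roof
  VP
    VP
      V: offered
      NP
        Det: a
        N: roof
    PP
      P: about
      NP
        Det: no
        N: dog
The span 'about no dog' is the PP node built by PP → P NP.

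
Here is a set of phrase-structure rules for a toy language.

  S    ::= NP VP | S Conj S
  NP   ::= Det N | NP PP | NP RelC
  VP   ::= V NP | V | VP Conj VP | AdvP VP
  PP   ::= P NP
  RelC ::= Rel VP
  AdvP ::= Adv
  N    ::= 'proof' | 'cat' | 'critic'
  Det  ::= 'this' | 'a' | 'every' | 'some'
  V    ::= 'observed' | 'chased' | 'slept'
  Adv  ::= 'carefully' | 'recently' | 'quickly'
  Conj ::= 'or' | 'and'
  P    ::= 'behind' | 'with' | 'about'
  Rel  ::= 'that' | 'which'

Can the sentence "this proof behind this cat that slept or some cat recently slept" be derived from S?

For S → NP VP, every NP-prefix leaves a non-VP remainder: after 'this proof' the remainder is not a VP; after 'this proof behind this cat' the remainder is not a VP; after 'this proof behind this cat that slept' the remainder is not a VP. The alternative S rule S → S Conj S likewise has no satisfying split.

Ungrammatical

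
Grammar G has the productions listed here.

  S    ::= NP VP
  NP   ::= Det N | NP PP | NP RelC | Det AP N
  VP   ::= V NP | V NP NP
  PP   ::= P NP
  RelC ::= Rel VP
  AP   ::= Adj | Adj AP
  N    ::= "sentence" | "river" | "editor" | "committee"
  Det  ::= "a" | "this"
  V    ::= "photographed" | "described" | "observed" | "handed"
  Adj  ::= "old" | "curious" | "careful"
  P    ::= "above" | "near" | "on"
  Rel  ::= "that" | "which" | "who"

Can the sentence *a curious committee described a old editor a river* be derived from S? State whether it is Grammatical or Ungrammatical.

Grammatical

[S [NP [Det a] [AP [Adj curious]] [N committee]] [VP [V described] [NP [Det a] [AP [Adj old]] [N editor]] [NP [Det a] [N river]]]]
Each bracket corresponds to one application of a listed rule, so the string is derivable from S.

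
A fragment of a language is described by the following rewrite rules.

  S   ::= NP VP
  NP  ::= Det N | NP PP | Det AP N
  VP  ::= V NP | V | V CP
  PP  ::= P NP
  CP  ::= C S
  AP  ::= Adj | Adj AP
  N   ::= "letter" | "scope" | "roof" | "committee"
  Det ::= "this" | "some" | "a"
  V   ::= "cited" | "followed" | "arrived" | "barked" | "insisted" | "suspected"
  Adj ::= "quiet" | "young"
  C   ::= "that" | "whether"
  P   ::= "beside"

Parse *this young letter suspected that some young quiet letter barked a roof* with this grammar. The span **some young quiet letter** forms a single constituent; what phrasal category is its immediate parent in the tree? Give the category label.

S

[S [NP [Det this] [AP [Adj young]] [N letter]] [VP [V suspected] [CP [C that] [S [NP [Det some] [AP [Adj young] [AP [Adj quiet]]] [N letter]] [VP [V barked] [NP [Det a] [N roof]]]]]]]
The span 'some young quiet letter' is the NP node built by NP → Det AP N.
Its mother is the S built by S → NP VP.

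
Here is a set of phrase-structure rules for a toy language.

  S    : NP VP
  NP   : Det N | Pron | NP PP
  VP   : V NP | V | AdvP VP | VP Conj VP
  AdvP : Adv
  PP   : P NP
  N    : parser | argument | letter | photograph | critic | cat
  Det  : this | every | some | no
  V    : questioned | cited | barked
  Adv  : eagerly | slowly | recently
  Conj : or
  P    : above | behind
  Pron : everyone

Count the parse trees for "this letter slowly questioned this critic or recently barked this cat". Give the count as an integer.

The two bracketings:
[S [NP [Det this] [N letter]] [VP [AdvP [Adv slowly]] [VP [VP [V questioned] [NP [Det this] [N critic]]] [Conj or] [VP [AdvP [Adv recently]] [VP [V barked] [NP [Det this] [N cat]]]]]]]
[S [NP [Det this] [N letter]] [VP [VP [AdvP [Adv slowly]] [VP [V questioned] [NP [Det this] [N critic]]]] [Conj or] [VP [AdvP [Adv recently]] [VP [V barked] [NP [Det this] [N cat]]]]]]
The trees differ in how a recursive rule is bracketed over the same span.

2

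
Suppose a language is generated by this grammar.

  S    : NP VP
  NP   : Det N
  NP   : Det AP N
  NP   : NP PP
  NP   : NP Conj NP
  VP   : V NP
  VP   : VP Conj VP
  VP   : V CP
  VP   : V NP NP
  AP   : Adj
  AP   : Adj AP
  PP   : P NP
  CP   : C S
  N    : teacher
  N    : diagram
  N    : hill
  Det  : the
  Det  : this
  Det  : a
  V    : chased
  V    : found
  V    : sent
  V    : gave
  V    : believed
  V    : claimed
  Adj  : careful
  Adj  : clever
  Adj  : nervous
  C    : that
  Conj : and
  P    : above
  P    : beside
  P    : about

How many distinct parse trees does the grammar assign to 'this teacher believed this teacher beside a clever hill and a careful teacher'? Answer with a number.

2

The two bracketings:
[S [NP [Det this] [N teacher]] [VP [V believed] [NP [NP [Det this] [N teacher]] [PP [P beside] [NP [NP [Det a] [AP [Adj clever]] [N hill]] [Conj and] [NP [Det a] [AP [Adj careful]] [N teacher]]]]]]]
[S [NP [Det this] [N teacher]] [VP [V believed] [NP [NP [NP [Det this] [N teacher]] [PP [P beside] [NP [Det a] [AP [Adj clever]] [N hill]]]] [Conj and] [NP [Det a] [AP [Adj careful]] [N teacher]]]]]
The trees differ in how a recursive rule is bracketed over the same span.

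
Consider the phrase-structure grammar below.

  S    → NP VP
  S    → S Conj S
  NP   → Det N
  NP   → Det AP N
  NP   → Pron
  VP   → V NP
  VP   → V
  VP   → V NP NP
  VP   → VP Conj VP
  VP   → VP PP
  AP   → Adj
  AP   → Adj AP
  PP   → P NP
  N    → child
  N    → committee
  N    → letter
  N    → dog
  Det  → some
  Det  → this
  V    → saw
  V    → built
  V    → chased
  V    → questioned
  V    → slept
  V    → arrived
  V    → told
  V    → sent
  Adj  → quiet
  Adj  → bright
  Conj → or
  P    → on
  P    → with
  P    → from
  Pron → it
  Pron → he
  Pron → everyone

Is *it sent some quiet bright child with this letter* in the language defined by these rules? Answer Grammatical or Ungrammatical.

S
  NP
    Pron: it
  VP
    VP
      V: sent
      NP
        Det: some
        AP
          Adj: quiet
          AP
            Adj: bright
        N: child
    PP
      P: with
      NP
        Det: this
        N: letter
Every word is introduced by a lexical rule and the phrasal rules combine the resulting categories into a single S.

Grammatical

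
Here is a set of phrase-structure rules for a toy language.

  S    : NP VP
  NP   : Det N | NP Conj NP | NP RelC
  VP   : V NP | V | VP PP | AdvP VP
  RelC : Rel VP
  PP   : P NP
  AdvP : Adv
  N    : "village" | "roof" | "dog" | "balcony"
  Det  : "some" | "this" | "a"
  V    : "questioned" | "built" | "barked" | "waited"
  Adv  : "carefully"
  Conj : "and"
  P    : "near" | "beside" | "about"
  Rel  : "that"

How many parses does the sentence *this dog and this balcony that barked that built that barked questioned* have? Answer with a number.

4

Two of the 4 distinct bracketings:
[S [NP [NP [Det this] [N dog]] [Conj and] [NP [NP [NP [NP [Det this] [N balcony]] [RelC [Rel that] [VP [V barked]]]] [RelC [Rel that] [VP [V built]]]] [RelC [Rel that] [VP [V barked]]]]] [VP [V questioned]]]
[S [NP [NP [NP [Det this] [N dog]] [Conj and] [NP [NP [NP [Det this] [N balcony]] [RelC [Rel that] [VP [V barked]]]] [RelC [Rel that] [VP [V built]]]]] [RelC [Rel that] [VP [V barked]]]] [VP [V questioned]]]
The trees differ in how a recursive rule is bracketed over the same span.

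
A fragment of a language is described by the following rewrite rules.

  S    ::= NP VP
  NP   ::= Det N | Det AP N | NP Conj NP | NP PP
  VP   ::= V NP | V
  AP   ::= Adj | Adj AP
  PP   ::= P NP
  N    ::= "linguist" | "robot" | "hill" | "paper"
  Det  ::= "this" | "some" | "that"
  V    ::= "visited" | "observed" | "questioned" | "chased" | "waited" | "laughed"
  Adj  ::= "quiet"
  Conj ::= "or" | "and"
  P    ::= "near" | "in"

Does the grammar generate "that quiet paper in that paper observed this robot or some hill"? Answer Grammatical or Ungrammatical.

S
  NP
    NP
      Det: that
      AP
        Adj: quiet
      N: paper
    PP
      P: in
      NP
        Det: that
        N: paper
  VP
    V: observed
    NP
      NP
        Det: this
        N: robot
      Conj: or
      NP
        Det: some
        N: hill
Every word is introduced by a lexical rule and the phrasal rules combine the resulting categories into a single S.

Grammatical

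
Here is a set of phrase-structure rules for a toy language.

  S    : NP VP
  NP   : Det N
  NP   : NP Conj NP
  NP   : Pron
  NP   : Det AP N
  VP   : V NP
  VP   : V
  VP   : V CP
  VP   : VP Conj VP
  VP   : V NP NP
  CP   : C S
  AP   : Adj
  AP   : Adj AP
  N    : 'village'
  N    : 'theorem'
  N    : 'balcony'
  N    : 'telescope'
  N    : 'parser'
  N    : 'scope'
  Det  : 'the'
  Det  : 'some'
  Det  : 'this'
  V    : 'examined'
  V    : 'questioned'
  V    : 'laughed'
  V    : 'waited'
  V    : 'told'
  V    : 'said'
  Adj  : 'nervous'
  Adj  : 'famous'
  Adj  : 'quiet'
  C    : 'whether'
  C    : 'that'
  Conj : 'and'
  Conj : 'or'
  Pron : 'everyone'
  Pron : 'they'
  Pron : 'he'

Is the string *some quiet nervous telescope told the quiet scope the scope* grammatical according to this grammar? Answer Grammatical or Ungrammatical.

Grammatical

[S [NP [Det some] [AP [Adj quiet] [AP [Adj nervous]]] [N telescope]] [VP [V told] [NP [Det the] [AP [Adj quiet]] [N scope]] [NP [Det the] [N scope]]]]
Every word is introduced by a lexical rule and the phrasal rules combine the resulting categories into a single S.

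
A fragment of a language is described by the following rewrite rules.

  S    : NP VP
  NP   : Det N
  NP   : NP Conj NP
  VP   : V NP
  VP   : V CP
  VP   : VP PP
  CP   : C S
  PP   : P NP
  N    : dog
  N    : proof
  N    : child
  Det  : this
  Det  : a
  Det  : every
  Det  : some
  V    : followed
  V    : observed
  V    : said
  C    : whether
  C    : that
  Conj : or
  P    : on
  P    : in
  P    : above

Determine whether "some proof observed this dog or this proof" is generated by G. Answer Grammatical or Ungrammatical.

S
  NP
    Det: some
    N: proof
  VP
    V: observed
    NP
      NP
        Det: this
        N: dog
      Conj: or
      NP
        Det: this
        N: proof
Every word is introduced by a lexical rule and the phrasal rules combine the resulting categories into a single S.

Grammatical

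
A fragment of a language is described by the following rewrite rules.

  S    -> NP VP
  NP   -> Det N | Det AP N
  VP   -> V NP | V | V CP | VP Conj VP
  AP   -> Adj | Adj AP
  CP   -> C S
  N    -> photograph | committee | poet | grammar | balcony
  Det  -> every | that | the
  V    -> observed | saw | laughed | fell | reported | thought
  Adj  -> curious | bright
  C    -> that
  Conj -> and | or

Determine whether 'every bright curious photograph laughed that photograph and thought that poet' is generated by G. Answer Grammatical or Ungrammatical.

Grammatical

[S [NP [Det every] [AP [Adj bright] [AP [Adj curious]]] [N photograph]] [VP [VP [V laughed] [NP [Det that] [N photograph]]] [Conj and] [VP [V thought] [NP [Det that] [N poet]]]]]
Every word is introduced by a lexical rule and the phrasal rules combine the resulting categories into a single S.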